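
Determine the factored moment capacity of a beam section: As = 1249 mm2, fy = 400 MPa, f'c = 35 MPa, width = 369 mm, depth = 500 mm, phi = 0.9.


a = As * fy / (0.85 * f'c * b)
= 1249 * 400 / (0.85 * 35 * 369)
= 45.5102 mm
Mn = As * fy * (d - a/2) / 10^6
= 238.4315 kN-m
phi*Mn = 0.9 * 238.4315 = 214.59 kN-m

214.59


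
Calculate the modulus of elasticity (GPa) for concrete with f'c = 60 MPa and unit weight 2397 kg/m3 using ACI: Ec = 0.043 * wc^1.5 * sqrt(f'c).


Ec = 0.043 * 2397^1.5 * sqrt(60) / 1000
= 39.09 GPa

39.09


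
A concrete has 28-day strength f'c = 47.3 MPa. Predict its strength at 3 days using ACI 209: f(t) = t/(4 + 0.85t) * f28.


f(3) = 3 / (4 + 0.85 * 3) * 47.3
= 3 / 6.55 * 47.3
= 21.66 MPa

21.66


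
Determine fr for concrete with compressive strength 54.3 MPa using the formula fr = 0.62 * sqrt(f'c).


fr = 0.62 * sqrt(54.3)
= 4.569 MPa

4.569


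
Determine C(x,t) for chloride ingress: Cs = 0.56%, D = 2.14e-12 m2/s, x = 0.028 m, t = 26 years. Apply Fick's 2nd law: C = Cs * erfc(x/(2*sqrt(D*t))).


t_seconds = 26 * 365.25 * 24 * 3600 = 820497600.0 s
arg = 0.028 / (2 * sqrt(2.14e-12 * 820497600.0))
= 0.3341
erfc(0.3341) = 0.6366
C = 0.56 * 0.6366 = 0.3565%

0.3565


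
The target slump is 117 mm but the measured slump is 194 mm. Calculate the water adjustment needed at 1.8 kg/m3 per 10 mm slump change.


Difference = 117 - 194 = -77 mm
Water adjustment = -77 * 1.8 / 10 = -13.9 kg/m3

-13.9


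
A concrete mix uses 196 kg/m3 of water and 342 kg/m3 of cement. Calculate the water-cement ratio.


w/c = water / cement
w/c = 196 / 342 = 0.573

0.573


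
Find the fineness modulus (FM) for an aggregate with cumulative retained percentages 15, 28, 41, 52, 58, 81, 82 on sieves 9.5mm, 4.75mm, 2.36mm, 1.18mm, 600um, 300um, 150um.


FM = sum(cumulative % retained) / 100
= 357 / 100
= 3.57

3.57


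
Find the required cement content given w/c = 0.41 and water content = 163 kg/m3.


Cement = water / (w/c)
= 163 / 0.41
= 397.6 kg/m3

397.6


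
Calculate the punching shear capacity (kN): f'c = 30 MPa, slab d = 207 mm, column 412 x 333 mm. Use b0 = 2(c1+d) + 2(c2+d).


b0 = 2*(412 + 207) + 2*(333 + 207) = 2318 mm
Vc = 0.33 * sqrt(30) * 2318 * 207 / 1000
= 867.28 kN

867.28


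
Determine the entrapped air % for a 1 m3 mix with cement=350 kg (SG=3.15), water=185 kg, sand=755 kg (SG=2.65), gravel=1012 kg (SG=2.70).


Vol cement = 350 / (3.15 * 1000) = 0.111111 m3
Vol water = 185 / 1000 = 0.185 m3
Vol sand = 755 / (2.65 * 1000) = 0.284906 m3
Vol gravel = 1012 / (2.70 * 1000) = 0.374815 m3
Total solid + water volume = 0.955832 m3
Air = (1 - 0.955832) * 100 = 4.42%

4.42


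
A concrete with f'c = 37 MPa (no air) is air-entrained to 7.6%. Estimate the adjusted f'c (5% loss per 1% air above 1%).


Strength loss = (7.6 - 1) * 5 = 33.0%
f'c = 37 * (1 - 33.0/100)
= 24.79 MPa

24.79


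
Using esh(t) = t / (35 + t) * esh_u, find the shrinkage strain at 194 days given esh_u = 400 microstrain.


esh(194) = 194 / (35 + 194) * 400
= 194 / 229 * 400
= 338.9 microstrain

338.9


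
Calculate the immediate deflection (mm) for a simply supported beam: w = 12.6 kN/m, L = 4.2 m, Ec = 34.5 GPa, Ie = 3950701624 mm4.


Convert: L = 4.2 m = 4200 mm, Ec = 34.5 GPa = 34500 MPa
delta = 5 * 12.6 * 4200^4 / (384 * 34500 * 3950701624)
= 0.37 mm

0.37


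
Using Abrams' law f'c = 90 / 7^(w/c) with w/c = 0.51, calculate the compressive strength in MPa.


f'c = 90 / 7^0.51
= 90 / 2.698
= 33.36 MPa

33.36


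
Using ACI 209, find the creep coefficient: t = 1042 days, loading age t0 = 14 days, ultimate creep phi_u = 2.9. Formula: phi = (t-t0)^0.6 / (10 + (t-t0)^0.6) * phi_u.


dt = 1042 - 14 = 1028
phi = 1028^0.6 / (10 + 1028^0.6) * 2.9
= 2.509

2.509


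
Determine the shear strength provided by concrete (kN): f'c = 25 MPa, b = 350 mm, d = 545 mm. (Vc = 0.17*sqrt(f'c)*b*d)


Vc = 0.17 * sqrt(25) * 350 * 545 / 1000
= 162.14 kN

162.14


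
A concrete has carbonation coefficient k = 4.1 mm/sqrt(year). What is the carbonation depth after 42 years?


depth = k * sqrt(t)
= 4.1 * sqrt(42)
= 26.57 mm

26.57


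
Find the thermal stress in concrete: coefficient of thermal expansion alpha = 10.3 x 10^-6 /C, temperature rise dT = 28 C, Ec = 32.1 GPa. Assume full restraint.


sigma = alpha * dT * Ec
= 10.3e-6 * 28 * 32.1 * 1000
= 9.258 MPa

9.258


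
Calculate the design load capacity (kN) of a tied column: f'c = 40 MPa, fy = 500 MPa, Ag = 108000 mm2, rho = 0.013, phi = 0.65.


Ast = rho * Ag = 0.013 * 108000 = 1404 mm2
phi*Pn = 0.65 * 0.80 * (0.85 * 40 * (108000 - 1404) + 500 * 1404) / 1000
= 2249.66 kN

2249.66


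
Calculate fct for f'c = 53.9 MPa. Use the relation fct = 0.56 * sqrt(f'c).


fct = 0.56 * sqrt(53.9)
= 0.56 * 7.342
= 4.111 MPa

4.111


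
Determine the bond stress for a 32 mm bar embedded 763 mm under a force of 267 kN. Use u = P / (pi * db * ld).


u = P / (pi * db * ld)
= 267 * 1000 / (pi * 32 * 763)
= 3.481 MPa

3.481


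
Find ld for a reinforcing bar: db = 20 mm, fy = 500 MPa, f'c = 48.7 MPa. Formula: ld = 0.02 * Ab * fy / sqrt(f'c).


Ab = pi * 20^2 / 4 = 314.159 mm2
ld = 0.02 * 314.159 * 500 / sqrt(48.7)
= 450.2 mm

450.2


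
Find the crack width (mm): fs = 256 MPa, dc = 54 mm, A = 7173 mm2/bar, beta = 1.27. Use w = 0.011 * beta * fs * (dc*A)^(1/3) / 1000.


w = 0.011 * beta * fs * (dc * A)^(1/3) / 1000
= 0.011 * 1.27 * 256 * (54 * 7173)^(1/3) / 1000
= 0.261 mm

0.261


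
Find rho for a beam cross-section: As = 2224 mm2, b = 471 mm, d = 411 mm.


rho = As / (b * d)
= 2224 / (471 * 411)
= 0.0115

0.0115


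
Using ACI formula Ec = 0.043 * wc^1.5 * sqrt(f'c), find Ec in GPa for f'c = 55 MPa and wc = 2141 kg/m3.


Ec = 0.043 * 2141^1.5 * sqrt(55) / 1000
= 31.59 GPa

31.59


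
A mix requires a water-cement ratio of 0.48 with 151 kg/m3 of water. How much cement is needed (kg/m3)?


Cement = water / (w/c)
= 151 / 0.48
= 314.6 kg/m3

314.6


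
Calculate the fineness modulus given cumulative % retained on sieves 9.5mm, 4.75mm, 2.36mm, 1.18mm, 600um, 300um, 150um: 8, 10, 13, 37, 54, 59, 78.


FM = sum(cumulative % retained) / 100
= 259 / 100
= 2.59

2.59


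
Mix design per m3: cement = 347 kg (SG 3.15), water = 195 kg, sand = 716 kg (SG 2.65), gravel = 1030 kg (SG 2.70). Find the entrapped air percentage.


Vol cement = 347 / (3.15 * 1000) = 0.110159 m3
Vol water = 195 / 1000 = 0.195 m3
Vol sand = 716 / (2.65 * 1000) = 0.270189 m3
Vol gravel = 1030 / (2.70 * 1000) = 0.381481 m3
Total solid + water volume = 0.956829 m3
Air = (1 - 0.956829) * 100 = 4.32%

4.32


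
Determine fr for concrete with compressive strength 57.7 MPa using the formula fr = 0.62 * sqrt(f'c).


fr = 0.62 * sqrt(57.7)
= 4.71 MPa

4.71


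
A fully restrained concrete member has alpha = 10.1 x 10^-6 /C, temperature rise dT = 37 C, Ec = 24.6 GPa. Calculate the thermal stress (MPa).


sigma = alpha * dT * Ec
= 10.1e-6 * 37 * 24.6 * 1000
= 9.193 MPa

9.193


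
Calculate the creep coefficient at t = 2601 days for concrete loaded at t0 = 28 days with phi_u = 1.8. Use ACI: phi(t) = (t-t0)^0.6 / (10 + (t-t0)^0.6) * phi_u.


dt = 2601 - 28 = 2573
phi = 2573^0.6 / (10 + 2573^0.6) * 1.8
= 1.652

1.652


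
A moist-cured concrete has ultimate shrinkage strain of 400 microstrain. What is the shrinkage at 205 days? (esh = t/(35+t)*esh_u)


esh(205) = 205 / (35 + 205) * 400
= 205 / 240 * 400
= 341.7 microstrain

341.7


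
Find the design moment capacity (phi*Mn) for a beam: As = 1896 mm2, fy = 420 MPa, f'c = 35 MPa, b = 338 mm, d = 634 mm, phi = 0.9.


a = As * fy / (0.85 * f'c * b)
= 1896 * 420 / (0.85 * 35 * 338)
= 79.1925 mm
Mn = As * fy * (d - a/2) / 10^6
= 473.3356 kN-m
phi*Mn = 0.9 * 473.3356 = 426.0 kN-m

426.0


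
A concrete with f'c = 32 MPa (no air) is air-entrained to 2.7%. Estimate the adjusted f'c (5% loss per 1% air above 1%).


Strength loss = (2.7 - 1) * 5 = 8.5%
f'c = 32 * (1 - 8.5/100)
= 29.28 MPa

29.28


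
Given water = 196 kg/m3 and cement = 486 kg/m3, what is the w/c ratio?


w/c = water / cement
w/c = 196 / 486 = 0.403

0.403


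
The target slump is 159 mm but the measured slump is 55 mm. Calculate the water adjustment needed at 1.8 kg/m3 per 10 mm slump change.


Difference = 159 - 55 = 104 mm
Water adjustment = 104 * 1.8 / 10 = 18.7 kg/m3

18.7


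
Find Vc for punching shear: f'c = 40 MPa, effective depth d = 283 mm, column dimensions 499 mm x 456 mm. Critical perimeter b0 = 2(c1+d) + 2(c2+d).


b0 = 2*(499 + 283) + 2*(456 + 283) = 3042 mm
Vc = 0.33 * sqrt(40) * 3042 * 283 / 1000
= 1796.76 kN

1796.76


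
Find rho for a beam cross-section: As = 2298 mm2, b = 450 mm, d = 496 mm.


rho = As / (b * d)
= 2298 / (450 * 496)
= 0.0103

0.0103


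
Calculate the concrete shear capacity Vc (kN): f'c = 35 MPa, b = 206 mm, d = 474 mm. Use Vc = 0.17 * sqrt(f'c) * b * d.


Vc = 0.17 * sqrt(35) * 206 * 474 / 1000
= 98.2 kN

98.2


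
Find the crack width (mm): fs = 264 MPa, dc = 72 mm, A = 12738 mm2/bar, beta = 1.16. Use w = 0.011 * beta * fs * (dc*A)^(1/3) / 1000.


w = 0.011 * beta * fs * (dc * A)^(1/3) / 1000
= 0.011 * 1.16 * 264 * (72 * 12738)^(1/3) / 1000
= 0.327 mm

0.327


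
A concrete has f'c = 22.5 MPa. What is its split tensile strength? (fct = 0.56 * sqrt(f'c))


fct = 0.56 * sqrt(22.5)
= 0.56 * 4.743
= 2.656 MPa

2.656


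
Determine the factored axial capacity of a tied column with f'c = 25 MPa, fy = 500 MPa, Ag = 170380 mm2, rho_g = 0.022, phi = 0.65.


Ast = rho * Ag = 0.022 * 170380 = 3748.36 mm2
phi*Pn = 0.65 * 0.80 * (0.85 * 25 * (170380 - 3748.36) + 500 * 3748.36) / 1000
= 2815.85 kN

2815.85


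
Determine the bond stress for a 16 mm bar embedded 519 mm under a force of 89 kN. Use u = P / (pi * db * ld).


u = P / (pi * db * ld)
= 89 * 1000 / (pi * 16 * 519)
= 3.412 MPa

3.412


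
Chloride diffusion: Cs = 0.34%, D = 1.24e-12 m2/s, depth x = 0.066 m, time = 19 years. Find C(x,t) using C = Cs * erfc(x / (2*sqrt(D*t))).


t_seconds = 19 * 365.25 * 24 * 3600 = 599594400.0 s
arg = 0.066 / (2 * sqrt(1.24e-12 * 599594400.0))
= 1.2102
erfc(1.2102) = 0.087
C = 0.34 * 0.087 = 0.0296%

0.0296


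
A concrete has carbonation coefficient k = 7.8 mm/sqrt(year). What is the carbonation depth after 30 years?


depth = k * sqrt(t)
= 7.8 * sqrt(30)
= 42.72 mm

42.72


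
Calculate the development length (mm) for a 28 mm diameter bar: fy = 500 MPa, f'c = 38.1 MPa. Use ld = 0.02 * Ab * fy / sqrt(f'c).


Ab = pi * 28^2 / 4 = 615.752 mm2
ld = 0.02 * 615.752 * 500 / sqrt(38.1)
= 997.6 mm

997.6


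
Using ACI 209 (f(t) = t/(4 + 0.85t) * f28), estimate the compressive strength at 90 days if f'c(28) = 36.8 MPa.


f(90) = 90 / (4 + 0.85 * 90) * 36.8
= 90 / 80.5 * 36.8
= 41.14 MPa

41.14


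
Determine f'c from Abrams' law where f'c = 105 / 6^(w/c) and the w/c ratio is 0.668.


f'c = 105 / 6^0.668
= 105 / 3.31
= 31.72 MPa

31.72


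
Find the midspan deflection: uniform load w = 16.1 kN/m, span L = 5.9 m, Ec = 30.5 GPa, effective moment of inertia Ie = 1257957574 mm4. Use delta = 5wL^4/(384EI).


Convert: L = 5.9 m = 5900 mm, Ec = 30.5 GPa = 30500 MPa
delta = 5 * 16.1 * 5900^4 / (384 * 30500 * 1257957574)
= 6.62 mm

6.62


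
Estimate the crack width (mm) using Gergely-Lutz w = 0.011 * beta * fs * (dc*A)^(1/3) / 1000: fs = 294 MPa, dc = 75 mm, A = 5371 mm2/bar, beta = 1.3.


w = 0.011 * beta * fs * (dc * A)^(1/3) / 1000
= 0.011 * 1.3 * 294 * (75 * 5371)^(1/3) / 1000
= 0.31 mm

0.31


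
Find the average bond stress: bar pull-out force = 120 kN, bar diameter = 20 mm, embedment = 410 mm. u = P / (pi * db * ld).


u = P / (pi * db * ld)
= 120 * 1000 / (pi * 20 * 410)
= 4.658 MPa

4.658


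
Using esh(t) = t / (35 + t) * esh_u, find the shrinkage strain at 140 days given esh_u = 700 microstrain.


esh(140) = 140 / (35 + 140) * 700
= 140 / 175 * 700
= 560.0 microstrain

560.0


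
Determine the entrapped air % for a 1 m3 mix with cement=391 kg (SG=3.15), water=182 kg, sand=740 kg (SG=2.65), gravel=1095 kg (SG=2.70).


Vol cement = 391 / (3.15 * 1000) = 0.124127 m3
Vol water = 182 / 1000 = 0.182 m3
Vol sand = 740 / (2.65 * 1000) = 0.279245 m3
Vol gravel = 1095 / (2.70 * 1000) = 0.405556 m3
Total solid + water volume = 0.990928 m3
Air = (1 - 0.990928) * 100 = 0.91%

0.91


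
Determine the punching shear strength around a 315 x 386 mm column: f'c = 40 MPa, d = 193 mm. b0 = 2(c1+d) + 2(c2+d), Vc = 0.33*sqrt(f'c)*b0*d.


b0 = 2*(315 + 193) + 2*(386 + 193) = 2174 mm
Vc = 0.33 * sqrt(40) * 2174 * 193 / 1000
= 875.71 kN

875.71


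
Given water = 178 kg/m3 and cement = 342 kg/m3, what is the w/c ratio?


w/c = water / cement
w/c = 178 / 342 = 0.52

0.52


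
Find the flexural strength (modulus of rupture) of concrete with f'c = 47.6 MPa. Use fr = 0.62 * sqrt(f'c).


fr = 0.62 * sqrt(47.6)
= 4.278 MPa

4.278


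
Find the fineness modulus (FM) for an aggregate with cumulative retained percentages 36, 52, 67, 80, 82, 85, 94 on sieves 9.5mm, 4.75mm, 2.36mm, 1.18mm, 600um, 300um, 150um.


FM = sum(cumulative % retained) / 100
= 496 / 100
= 4.96

4.96


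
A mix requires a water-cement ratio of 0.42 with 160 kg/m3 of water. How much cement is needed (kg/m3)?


Cement = water / (w/c)
= 160 / 0.42
= 381.0 kg/m3

381.0


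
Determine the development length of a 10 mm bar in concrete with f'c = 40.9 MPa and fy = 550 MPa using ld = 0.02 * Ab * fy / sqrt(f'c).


Ab = pi * 10^2 / 4 = 78.54 mm2
ld = 0.02 * 78.54 * 550 / sqrt(40.9)
= 135.1 mm

135.1


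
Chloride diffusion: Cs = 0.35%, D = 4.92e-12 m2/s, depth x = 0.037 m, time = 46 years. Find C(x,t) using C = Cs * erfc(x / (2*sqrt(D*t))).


t_seconds = 46 * 365.25 * 24 * 3600 = 1451649600.0 s
arg = 0.037 / (2 * sqrt(4.92e-12 * 1451649600.0))
= 0.2189
erfc(0.2189) = 0.7569
C = 0.35 * 0.7569 = 0.2649%

0.2649


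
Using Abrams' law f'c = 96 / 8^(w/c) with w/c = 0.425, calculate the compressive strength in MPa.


f'c = 96 / 8^0.425
= 96 / 2.42
= 39.67 MPa

39.67


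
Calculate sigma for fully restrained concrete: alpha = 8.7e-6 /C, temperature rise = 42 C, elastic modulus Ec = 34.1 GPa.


sigma = alpha * dT * Ec
= 8.7e-6 * 42 * 34.1 * 1000
= 12.46 MPa

12.46


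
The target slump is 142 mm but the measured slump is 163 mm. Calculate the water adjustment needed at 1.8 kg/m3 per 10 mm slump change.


Difference = 142 - 163 = -21 mm
Water adjustment = -21 * 1.8 / 10 = -3.8 kg/m3

-3.8


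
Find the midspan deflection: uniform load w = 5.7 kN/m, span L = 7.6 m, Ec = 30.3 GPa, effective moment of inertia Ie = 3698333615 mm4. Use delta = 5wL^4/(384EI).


Convert: L = 7.6 m = 7600 mm, Ec = 30.3 GPa = 30300 MPa
delta = 5 * 5.7 * 7600^4 / (384 * 30300 * 3698333615)
= 2.21 mm

2.21


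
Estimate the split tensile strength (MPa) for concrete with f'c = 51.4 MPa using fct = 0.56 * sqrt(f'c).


fct = 0.56 * sqrt(51.4)
= 0.56 * 7.169
= 4.015 MPa

4.015


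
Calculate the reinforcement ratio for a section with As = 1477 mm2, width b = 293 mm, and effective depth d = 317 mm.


rho = As / (b * d)
= 1477 / (293 * 317)
= 0.0159

0.0159


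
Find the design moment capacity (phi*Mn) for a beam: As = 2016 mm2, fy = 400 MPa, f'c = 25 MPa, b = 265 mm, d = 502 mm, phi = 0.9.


a = As * fy / (0.85 * f'c * b)
= 2016 * 400 / (0.85 * 25 * 265)
= 143.2009 mm
Mn = As * fy * (d - a/2) / 10^6
= 347.0742 kN-m
phi*Mn = 0.9 * 347.0742 = 312.37 kN-m

312.37


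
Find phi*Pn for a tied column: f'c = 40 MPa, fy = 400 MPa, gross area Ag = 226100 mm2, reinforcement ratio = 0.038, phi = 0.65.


Ast = rho * Ag = 0.038 * 226100 = 8591.8 mm2
phi*Pn = 0.65 * 0.80 * (0.85 * 40 * (226100 - 8591.8) + 400 * 8591.8) / 1000
= 5632.64 kN

5632.64


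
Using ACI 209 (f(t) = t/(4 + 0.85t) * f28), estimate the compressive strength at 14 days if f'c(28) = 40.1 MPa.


f(14) = 14 / (4 + 0.85 * 14) * 40.1
= 14 / 15.9 * 40.1
= 35.31 MPa

35.31


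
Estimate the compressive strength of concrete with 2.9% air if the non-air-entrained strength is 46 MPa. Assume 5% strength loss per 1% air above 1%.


Strength loss = (2.9 - 1) * 5 = 9.5%
f'c = 46 * (1 - 9.5/100)
= 41.63 MPa

41.63


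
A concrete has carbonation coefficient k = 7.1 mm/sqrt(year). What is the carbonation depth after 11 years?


depth = k * sqrt(t)
= 7.1 * sqrt(11)
= 23.55 mm

23.55


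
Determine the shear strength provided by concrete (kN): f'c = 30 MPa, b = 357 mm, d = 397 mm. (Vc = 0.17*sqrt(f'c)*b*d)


Vc = 0.17 * sqrt(30) * 357 * 397 / 1000
= 131.97 kN

131.97


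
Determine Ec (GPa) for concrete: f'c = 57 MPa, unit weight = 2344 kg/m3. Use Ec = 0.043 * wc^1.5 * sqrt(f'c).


Ec = 0.043 * 2344^1.5 * sqrt(57) / 1000
= 36.84 GPa

36.84


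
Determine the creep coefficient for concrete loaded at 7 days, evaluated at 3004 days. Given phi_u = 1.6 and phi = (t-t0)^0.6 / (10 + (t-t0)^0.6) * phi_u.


dt = 3004 - 7 = 2997
phi = 2997^0.6 / (10 + 2997^0.6) * 1.6
= 1.479

1.479


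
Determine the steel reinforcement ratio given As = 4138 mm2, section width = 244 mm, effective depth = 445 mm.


rho = As / (b * d)
= 4138 / (244 * 445)
= 0.0381

0.0381


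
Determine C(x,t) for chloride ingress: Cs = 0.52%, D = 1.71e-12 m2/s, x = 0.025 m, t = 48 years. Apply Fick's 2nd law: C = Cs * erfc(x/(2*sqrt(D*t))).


t_seconds = 48 * 365.25 * 24 * 3600 = 1514764800.0 s
arg = 0.025 / (2 * sqrt(1.71e-12 * 1514764800.0))
= 0.2456
erfc(0.2456) = 0.7283
C = 0.52 * 0.7283 = 0.3787%

0.3787


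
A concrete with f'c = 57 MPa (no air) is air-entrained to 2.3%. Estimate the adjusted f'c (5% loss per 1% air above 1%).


Strength loss = (2.3 - 1) * 5 = 6.5%
f'c = 57 * (1 - 6.5/100)
= 53.3 MPa

53.3


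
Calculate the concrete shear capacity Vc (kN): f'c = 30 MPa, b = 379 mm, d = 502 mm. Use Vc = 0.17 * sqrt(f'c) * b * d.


Vc = 0.17 * sqrt(30) * 379 * 502 / 1000
= 177.15 kN

177.15


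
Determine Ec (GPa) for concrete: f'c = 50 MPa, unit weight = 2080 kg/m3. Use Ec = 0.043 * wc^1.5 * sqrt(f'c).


Ec = 0.043 * 2080^1.5 * sqrt(50) / 1000
= 28.84 GPa

28.84


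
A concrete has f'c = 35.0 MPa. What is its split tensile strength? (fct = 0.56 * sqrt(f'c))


fct = 0.56 * sqrt(35.0)
= 0.56 * 5.916
= 3.313 MPa

3.313


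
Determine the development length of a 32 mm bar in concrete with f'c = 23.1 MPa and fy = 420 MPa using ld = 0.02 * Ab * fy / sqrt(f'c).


Ab = pi * 32^2 / 4 = 804.248 mm2
ld = 0.02 * 804.248 * 420 / sqrt(23.1)
= 1405.6 mm

1405.6


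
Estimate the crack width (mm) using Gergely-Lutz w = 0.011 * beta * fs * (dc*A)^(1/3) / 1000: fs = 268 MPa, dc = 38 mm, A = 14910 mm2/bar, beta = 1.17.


w = 0.011 * beta * fs * (dc * A)^(1/3) / 1000
= 0.011 * 1.17 * 268 * (38 * 14910)^(1/3) / 1000
= 0.285 mm

0.285


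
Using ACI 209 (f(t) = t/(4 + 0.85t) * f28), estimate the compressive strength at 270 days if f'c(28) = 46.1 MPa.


f(270) = 270 / (4 + 0.85 * 270) * 46.1
= 270 / 233.5 * 46.1
= 53.31 MPa

53.31


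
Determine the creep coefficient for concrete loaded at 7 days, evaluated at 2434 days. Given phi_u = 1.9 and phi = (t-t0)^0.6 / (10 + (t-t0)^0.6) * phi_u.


dt = 2434 - 7 = 2427
phi = 2427^0.6 / (10 + 2427^0.6) * 1.9
= 1.738

1.738


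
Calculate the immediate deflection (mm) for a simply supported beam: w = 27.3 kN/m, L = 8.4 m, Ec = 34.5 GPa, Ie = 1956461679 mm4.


Convert: L = 8.4 m = 8400 mm, Ec = 34.5 GPa = 34500 MPa
delta = 5 * 27.3 * 8400^4 / (384 * 34500 * 1956461679)
= 26.22 mm

26.22


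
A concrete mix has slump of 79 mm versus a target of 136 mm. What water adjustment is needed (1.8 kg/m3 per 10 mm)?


Difference = 136 - 79 = 57 mm
Water adjustment = 57 * 1.8 / 10 = 10.3 kg/m3

10.3


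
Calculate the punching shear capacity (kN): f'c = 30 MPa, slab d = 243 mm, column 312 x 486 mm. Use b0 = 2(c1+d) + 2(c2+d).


b0 = 2*(312 + 243) + 2*(486 + 243) = 2568 mm
Vc = 0.33 * sqrt(30) * 2568 * 243 / 1000
= 1127.91 kN

1127.91


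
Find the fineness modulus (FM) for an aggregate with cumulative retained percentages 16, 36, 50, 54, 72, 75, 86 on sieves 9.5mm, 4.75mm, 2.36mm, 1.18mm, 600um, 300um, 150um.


FM = sum(cumulative % retained) / 100
= 389 / 100
= 3.89

3.89


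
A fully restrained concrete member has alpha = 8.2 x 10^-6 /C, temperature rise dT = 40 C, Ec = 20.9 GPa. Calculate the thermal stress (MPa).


sigma = alpha * dT * Ec
= 8.2e-6 * 40 * 20.9 * 1000
= 6.855 MPa

6.855


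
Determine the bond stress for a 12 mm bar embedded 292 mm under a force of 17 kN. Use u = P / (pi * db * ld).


u = P / (pi * db * ld)
= 17 * 1000 / (pi * 12 * 292)
= 1.544 MPa

1.544


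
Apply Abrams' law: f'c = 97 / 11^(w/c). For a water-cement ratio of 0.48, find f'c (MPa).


f'c = 97 / 11^0.48
= 97 / 3.161
= 30.68 MPa

30.68


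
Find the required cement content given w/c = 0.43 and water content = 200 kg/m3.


Cement = water / (w/c)
= 200 / 0.43
= 465.1 kg/m3

465.1


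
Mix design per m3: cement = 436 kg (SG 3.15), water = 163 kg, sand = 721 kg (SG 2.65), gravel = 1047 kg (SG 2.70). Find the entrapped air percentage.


Vol cement = 436 / (3.15 * 1000) = 0.138413 m3
Vol water = 163 / 1000 = 0.163 m3
Vol sand = 721 / (2.65 * 1000) = 0.272075 m3
Vol gravel = 1047 / (2.70 * 1000) = 0.387778 m3
Total solid + water volume = 0.961266 m3
Air = (1 - 0.961266) * 100 = 3.87%

3.87


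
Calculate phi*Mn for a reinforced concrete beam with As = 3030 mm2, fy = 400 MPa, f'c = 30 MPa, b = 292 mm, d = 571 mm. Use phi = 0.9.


a = As * fy / (0.85 * f'c * b)
= 3030 * 400 / (0.85 * 30 * 292)
= 162.772 mm
Mn = As * fy * (d - a/2) / 10^6
= 593.4122 kN-m
phi*Mn = 0.9 * 593.4122 = 534.07 kN-m

534.07


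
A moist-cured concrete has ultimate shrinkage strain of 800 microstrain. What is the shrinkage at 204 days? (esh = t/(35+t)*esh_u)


esh(204) = 204 / (35 + 204) * 800
= 204 / 239 * 800
= 682.8 microstrain

682.8


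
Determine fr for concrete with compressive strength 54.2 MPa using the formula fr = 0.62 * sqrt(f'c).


fr = 0.62 * sqrt(54.2)
= 4.564 MPa

4.564


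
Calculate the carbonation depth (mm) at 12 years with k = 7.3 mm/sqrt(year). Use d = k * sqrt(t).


depth = k * sqrt(t)
= 7.3 * sqrt(12)
= 25.29 mm

25.29


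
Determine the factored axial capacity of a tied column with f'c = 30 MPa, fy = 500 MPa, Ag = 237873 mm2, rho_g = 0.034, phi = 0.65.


Ast = rho * Ag = 0.034 * 237873 = 8087.682 mm2
phi*Pn = 0.65 * 0.80 * (0.85 * 30 * (237873 - 8087.682) + 500 * 8087.682) / 1000
= 5149.75 kN

5149.75


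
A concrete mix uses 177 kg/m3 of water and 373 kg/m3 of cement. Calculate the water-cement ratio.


w/c = water / cement
w/c = 177 / 373 = 0.475

0.475


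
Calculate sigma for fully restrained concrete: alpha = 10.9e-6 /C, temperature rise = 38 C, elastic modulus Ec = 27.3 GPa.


sigma = alpha * dT * Ec
= 10.9e-6 * 38 * 27.3 * 1000
= 11.308 MPa

11.308


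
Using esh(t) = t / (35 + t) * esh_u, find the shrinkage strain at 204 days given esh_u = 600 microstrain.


esh(204) = 204 / (35 + 204) * 600
= 204 / 239 * 600
= 512.1 microstrain

512.1


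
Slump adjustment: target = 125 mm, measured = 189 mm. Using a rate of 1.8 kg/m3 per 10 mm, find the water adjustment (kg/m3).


Difference = 125 - 189 = -64 mm
Water adjustment = -64 * 1.8 / 10 = -11.5 kg/m3

-11.5


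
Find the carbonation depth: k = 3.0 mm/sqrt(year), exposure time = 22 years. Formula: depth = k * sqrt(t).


depth = k * sqrt(t)
= 3.0 * sqrt(22)
= 14.07 mm

14.07


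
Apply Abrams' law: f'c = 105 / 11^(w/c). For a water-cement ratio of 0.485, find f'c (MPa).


f'c = 105 / 11^0.485
= 105 / 3.199
= 32.82 MPa

32.82


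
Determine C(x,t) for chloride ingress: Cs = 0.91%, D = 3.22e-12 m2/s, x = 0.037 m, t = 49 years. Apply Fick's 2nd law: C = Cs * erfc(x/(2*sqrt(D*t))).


t_seconds = 49 * 365.25 * 24 * 3600 = 1546322400.0 s
arg = 0.037 / (2 * sqrt(3.22e-12 * 1546322400.0))
= 0.2622
erfc(0.2622) = 0.7108
C = 0.91 * 0.7108 = 0.6468%

0.6468


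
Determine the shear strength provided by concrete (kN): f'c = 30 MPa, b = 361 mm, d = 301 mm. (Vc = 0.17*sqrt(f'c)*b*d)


Vc = 0.17 * sqrt(30) * 361 * 301 / 1000
= 101.18 kN

101.18


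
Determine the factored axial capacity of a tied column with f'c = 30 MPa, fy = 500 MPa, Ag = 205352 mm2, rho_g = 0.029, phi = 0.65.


Ast = rho * Ag = 0.029 * 205352 = 5955.208 mm2
phi*Pn = 0.65 * 0.80 * (0.85 * 30 * (205352 - 5955.208) + 500 * 5955.208) / 1000
= 4192.36 kN

4192.36


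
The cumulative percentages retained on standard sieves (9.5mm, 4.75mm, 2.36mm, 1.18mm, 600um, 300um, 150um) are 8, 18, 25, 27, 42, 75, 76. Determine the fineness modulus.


FM = sum(cumulative % retained) / 100
= 271 / 100
= 2.71

2.71


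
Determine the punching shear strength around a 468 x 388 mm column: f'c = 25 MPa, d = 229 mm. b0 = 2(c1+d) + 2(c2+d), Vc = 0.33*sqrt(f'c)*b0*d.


b0 = 2*(468 + 229) + 2*(388 + 229) = 2628 mm
Vc = 0.33 * sqrt(25) * 2628 * 229 / 1000
= 992.99 kN

992.99


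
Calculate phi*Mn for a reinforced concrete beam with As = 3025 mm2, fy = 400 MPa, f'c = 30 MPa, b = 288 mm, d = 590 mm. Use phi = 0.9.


a = As * fy / (0.85 * f'c * b)
= 3025 * 400 / (0.85 * 30 * 288)
= 164.7603 mm
Mn = As * fy * (d - a/2) / 10^6
= 614.22 kN-m
phi*Mn = 0.9 * 614.22 = 552.8 kN-m

552.8


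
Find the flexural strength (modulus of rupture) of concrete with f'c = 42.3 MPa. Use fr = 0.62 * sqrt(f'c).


fr = 0.62 * sqrt(42.3)
= 4.032 MPa

4.032


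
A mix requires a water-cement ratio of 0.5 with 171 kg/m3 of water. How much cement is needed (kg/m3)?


Cement = water / (w/c)
= 171 / 0.5
= 342.0 kg/m3

342.0


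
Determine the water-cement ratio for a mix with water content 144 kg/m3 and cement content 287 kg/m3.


w/c = water / cement
w/c = 144 / 287 = 0.502

0.502


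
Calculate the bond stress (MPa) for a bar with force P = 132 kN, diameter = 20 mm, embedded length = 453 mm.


u = P / (pi * db * ld)
= 132 * 1000 / (pi * 20 * 453)
= 4.638 MPa

4.638


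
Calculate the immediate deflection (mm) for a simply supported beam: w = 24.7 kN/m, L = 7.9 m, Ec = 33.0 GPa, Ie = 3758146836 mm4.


Convert: L = 7.9 m = 7900 mm, Ec = 33.0 GPa = 33000 MPa
delta = 5 * 24.7 * 7900^4 / (384 * 33000 * 3758146836)
= 10.1 mm

10.1


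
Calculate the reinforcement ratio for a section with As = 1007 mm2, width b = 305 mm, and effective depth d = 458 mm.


rho = As / (b * d)
= 1007 / (305 * 458)
= 0.0072

0.0072


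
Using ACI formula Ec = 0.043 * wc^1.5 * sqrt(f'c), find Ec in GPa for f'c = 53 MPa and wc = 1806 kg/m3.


Ec = 0.043 * 1806^1.5 * sqrt(53) / 1000
= 24.03 GPa

24.03


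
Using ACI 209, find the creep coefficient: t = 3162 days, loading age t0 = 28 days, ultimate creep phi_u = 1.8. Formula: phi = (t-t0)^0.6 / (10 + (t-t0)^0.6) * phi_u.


dt = 3162 - 28 = 3134
phi = 3134^0.6 / (10 + 3134^0.6) * 1.8
= 1.667

1.667


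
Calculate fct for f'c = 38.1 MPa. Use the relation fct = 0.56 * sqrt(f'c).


fct = 0.56 * sqrt(38.1)
= 0.56 * 6.173
= 3.457 MPa

3.457


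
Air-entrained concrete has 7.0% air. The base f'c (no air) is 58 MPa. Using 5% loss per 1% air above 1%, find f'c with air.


Strength loss = (7.0 - 1) * 5 = 30.0%
f'c = 58 * (1 - 30.0/100)
= 40.6 MPa

40.6


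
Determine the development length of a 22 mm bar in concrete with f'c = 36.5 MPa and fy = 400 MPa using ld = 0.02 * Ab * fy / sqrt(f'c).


Ab = pi * 22^2 / 4 = 380.133 mm2
ld = 0.02 * 380.133 * 400 / sqrt(36.5)
= 503.4 mm

503.4


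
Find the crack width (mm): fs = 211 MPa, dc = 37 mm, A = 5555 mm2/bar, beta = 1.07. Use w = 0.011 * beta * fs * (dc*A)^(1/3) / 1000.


w = 0.011 * beta * fs * (dc * A)^(1/3) / 1000
= 0.011 * 1.07 * 211 * (37 * 5555)^(1/3) / 1000
= 0.147 mm

0.147


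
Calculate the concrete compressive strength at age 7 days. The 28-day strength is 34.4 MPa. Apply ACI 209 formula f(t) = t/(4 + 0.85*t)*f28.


f(7) = 7 / (4 + 0.85 * 7) * 34.4
= 7 / 9.95 * 34.4
= 24.2 MPa

24.2


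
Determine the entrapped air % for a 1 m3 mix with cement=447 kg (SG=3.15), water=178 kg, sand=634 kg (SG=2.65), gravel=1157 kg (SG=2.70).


Vol cement = 447 / (3.15 * 1000) = 0.141905 m3
Vol water = 178 / 1000 = 0.178 m3
Vol sand = 634 / (2.65 * 1000) = 0.239245 m3
Vol gravel = 1157 / (2.70 * 1000) = 0.428519 m3
Total solid + water volume = 0.987669 m3
Air = (1 - 0.987669) * 100 = 1.23%

1.23


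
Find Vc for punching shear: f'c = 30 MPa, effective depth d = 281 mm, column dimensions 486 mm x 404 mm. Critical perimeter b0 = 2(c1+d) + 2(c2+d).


b0 = 2*(486 + 281) + 2*(404 + 281) = 2904 mm
Vc = 0.33 * sqrt(30) * 2904 * 281 / 1000
= 1474.95 kN

1474.95


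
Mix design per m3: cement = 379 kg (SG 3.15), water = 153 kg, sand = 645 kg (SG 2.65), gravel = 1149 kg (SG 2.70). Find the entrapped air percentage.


Vol cement = 379 / (3.15 * 1000) = 0.120317 m3
Vol water = 153 / 1000 = 0.153 m3
Vol sand = 645 / (2.65 * 1000) = 0.243396 m3
Vol gravel = 1149 / (2.70 * 1000) = 0.425556 m3
Total solid + water volume = 0.942269 m3
Air = (1 - 0.942269) * 100 = 5.77%

5.77


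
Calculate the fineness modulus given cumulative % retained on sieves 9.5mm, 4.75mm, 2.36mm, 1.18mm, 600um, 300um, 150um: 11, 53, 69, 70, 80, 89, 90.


FM = sum(cumulative % retained) / 100
= 462 / 100
= 4.62

4.62


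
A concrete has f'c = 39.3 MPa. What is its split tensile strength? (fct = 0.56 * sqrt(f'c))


fct = 0.56 * sqrt(39.3)
= 0.56 * 6.269
= 3.511 MPa

3.511


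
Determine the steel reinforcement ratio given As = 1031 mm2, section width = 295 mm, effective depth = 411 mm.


rho = As / (b * d)
= 1031 / (295 * 411)
= 0.0085

0.0085


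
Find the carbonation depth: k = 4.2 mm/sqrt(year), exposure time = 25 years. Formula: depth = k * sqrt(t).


depth = k * sqrt(t)
= 4.2 * sqrt(25)
= 21.0 mm

21.0


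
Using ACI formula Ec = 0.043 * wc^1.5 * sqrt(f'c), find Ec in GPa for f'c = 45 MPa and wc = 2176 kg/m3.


Ec = 0.043 * 2176^1.5 * sqrt(45) / 1000
= 29.28 GPa

29.28


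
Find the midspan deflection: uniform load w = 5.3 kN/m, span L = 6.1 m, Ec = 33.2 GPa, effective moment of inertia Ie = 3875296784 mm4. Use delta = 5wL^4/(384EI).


Convert: L = 6.1 m = 6100 mm, Ec = 33.2 GPa = 33200 MPa
delta = 5 * 5.3 * 6100^4 / (384 * 33200 * 3875296784)
= 0.74 mm

0.74


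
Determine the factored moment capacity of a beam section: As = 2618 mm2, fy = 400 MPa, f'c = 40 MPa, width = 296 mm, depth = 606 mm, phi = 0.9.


a = As * fy / (0.85 * f'c * b)
= 2618 * 400 / (0.85 * 40 * 296)
= 104.0541 mm
Mn = As * fy * (d - a/2) / 10^6
= 580.1205 kN-m
phi*Mn = 0.9 * 580.1205 = 522.11 kN-m

522.11


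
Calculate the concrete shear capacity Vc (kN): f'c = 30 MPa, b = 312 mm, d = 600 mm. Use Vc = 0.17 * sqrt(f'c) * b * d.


Vc = 0.17 * sqrt(30) * 312 * 600 / 1000
= 174.31 kN

174.31


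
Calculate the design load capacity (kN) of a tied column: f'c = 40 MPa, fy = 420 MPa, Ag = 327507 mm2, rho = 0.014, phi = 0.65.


Ast = rho * Ag = 0.014 * 327507 = 4585.098 mm2
phi*Pn = 0.65 * 0.80 * (0.85 * 40 * (327507 - 4585.098) + 420 * 4585.098) / 1000
= 6710.64 kN

6710.64


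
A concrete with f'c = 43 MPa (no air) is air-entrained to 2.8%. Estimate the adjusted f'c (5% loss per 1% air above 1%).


Strength loss = (2.8 - 1) * 5 = 9.0%
f'c = 43 * (1 - 9.0/100)
= 39.13 MPa

39.13


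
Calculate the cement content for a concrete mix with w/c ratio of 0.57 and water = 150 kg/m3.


Cement = water / (w/c)
= 150 / 0.57
= 263.2 kg/m3

263.2


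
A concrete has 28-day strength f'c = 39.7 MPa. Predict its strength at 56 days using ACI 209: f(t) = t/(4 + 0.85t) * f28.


f(56) = 56 / (4 + 0.85 * 56) * 39.7
= 56 / 51.6 * 39.7
= 43.09 MPa

43.09


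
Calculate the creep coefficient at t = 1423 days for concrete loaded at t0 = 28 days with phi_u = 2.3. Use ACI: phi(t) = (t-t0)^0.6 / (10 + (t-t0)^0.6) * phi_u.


dt = 1423 - 28 = 1395
phi = 1395^0.6 / (10 + 1395^0.6) * 2.3
= 2.036

2.036


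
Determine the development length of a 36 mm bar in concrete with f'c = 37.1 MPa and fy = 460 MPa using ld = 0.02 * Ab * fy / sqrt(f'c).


Ab = pi * 36^2 / 4 = 1017.876 mm2
ld = 0.02 * 1017.876 * 460 / sqrt(37.1)
= 1537.4 mm

1537.4


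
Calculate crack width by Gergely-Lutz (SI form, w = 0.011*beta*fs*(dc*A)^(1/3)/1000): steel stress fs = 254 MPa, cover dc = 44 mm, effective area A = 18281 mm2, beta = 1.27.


w = 0.011 * beta * fs * (dc * A)^(1/3) / 1000
= 0.011 * 1.27 * 254 * (44 * 18281)^(1/3) / 1000
= 0.33 mm

0.33


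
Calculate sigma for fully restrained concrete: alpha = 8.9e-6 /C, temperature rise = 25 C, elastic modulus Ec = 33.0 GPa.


sigma = alpha * dT * Ec
= 8.9e-6 * 25 * 33.0 * 1000
= 7.342 MPa

7.342


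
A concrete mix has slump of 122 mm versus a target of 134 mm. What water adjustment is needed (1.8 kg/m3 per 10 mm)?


Difference = 134 - 122 = 12 mm
Water adjustment = 12 * 1.8 / 10 = 2.2 kg/m3

2.2


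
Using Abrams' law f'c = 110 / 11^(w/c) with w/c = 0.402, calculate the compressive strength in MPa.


f'c = 110 / 11^0.402
= 110 / 2.622
= 41.95 MPa

41.95


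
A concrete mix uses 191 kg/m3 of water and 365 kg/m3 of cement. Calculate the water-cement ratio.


w/c = water / cement
w/c = 191 / 365 = 0.523

0.523


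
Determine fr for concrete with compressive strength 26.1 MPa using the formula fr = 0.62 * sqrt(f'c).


fr = 0.62 * sqrt(26.1)
= 3.167 MPa

3.167


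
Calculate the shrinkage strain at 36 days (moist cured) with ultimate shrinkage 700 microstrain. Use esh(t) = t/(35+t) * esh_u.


esh(36) = 36 / (35 + 36) * 700
= 36 / 71 * 700
= 354.9 microstrain

354.9


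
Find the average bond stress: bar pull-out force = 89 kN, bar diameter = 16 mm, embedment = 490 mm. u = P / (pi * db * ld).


u = P / (pi * db * ld)
= 89 * 1000 / (pi * 16 * 490)
= 3.613 MPa

3.613


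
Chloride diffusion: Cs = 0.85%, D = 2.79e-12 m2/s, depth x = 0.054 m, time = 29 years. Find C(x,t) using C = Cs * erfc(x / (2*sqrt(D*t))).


t_seconds = 29 * 365.25 * 24 * 3600 = 915170400.0 s
arg = 0.054 / (2 * sqrt(2.79e-12 * 915170400.0))
= 0.5343
erfc(0.5343) = 0.4499
C = 0.85 * 0.4499 = 0.3824%

0.3824


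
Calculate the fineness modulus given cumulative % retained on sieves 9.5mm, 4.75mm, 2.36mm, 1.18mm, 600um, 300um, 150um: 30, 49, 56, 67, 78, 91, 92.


FM = sum(cumulative % retained) / 100
= 463 / 100
= 4.63

4.63


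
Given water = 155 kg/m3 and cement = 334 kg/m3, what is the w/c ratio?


w/c = water / cement
w/c = 155 / 334 = 0.464

0.464


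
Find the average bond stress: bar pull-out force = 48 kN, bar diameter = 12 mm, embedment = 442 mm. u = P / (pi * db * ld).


u = P / (pi * db * ld)
= 48 * 1000 / (pi * 12 * 442)
= 2.881 MPa

2.881


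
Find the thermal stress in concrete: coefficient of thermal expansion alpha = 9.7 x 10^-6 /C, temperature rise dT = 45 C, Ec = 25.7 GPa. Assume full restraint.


sigma = alpha * dT * Ec
= 9.7e-6 * 45 * 25.7 * 1000
= 11.218 MPa

11.218


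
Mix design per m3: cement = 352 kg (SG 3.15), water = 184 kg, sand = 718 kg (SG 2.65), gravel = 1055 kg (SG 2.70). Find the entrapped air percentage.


Vol cement = 352 / (3.15 * 1000) = 0.111746 m3
Vol water = 184 / 1000 = 0.184 m3
Vol sand = 718 / (2.65 * 1000) = 0.270943 m3
Vol gravel = 1055 / (2.70 * 1000) = 0.390741 m3
Total solid + water volume = 0.95743 m3
Air = (1 - 0.95743) * 100 = 4.26%

4.26


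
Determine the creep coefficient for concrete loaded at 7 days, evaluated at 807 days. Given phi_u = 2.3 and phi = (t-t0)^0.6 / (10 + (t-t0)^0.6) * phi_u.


dt = 807 - 7 = 800
phi = 800^0.6 / (10 + 800^0.6) * 2.3
= 1.947

1.947


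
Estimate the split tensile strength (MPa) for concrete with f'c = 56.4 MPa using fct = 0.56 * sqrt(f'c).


fct = 0.56 * sqrt(56.4)
= 0.56 * 7.51
= 4.206 MPa

4.206


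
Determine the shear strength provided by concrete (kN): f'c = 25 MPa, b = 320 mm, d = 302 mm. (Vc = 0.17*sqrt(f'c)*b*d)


Vc = 0.17 * sqrt(25) * 320 * 302 / 1000
= 82.14 kN

82.14


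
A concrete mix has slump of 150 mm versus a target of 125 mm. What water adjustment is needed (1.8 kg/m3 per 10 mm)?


Difference = 125 - 150 = -25 mm
Water adjustment = -25 * 1.8 / 10 = -4.5 kg/m3

-4.5


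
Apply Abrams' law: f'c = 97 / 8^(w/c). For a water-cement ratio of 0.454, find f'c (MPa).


f'c = 97 / 8^0.454
= 97 / 2.57
= 37.74 MPa

37.74


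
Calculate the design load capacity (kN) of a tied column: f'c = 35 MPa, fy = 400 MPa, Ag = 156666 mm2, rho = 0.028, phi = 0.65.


Ast = rho * Ag = 0.028 * 156666 = 4386.648 mm2
phi*Pn = 0.65 * 0.80 * (0.85 * 35 * (156666 - 4386.648) + 400 * 4386.648) / 1000
= 3268.18 kN

3268.18


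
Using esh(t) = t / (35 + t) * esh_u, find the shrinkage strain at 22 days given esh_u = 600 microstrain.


esh(22) = 22 / (35 + 22) * 600
= 22 / 57 * 600
= 231.6 microstrain

231.6


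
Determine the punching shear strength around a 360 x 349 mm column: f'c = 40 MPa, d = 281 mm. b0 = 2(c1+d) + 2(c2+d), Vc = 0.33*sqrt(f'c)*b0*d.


b0 = 2*(360 + 281) + 2*(349 + 281) = 2542 mm
Vc = 0.33 * sqrt(40) * 2542 * 281 / 1000
= 1490.82 kN

1490.82


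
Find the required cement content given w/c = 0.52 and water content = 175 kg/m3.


Cement = water / (w/c)
= 175 / 0.52
= 336.5 kg/m3

336.5


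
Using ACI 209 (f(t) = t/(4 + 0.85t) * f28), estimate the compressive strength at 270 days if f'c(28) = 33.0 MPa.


f(270) = 270 / (4 + 0.85 * 270) * 33.0
= 270 / 233.5 * 33.0
= 38.16 MPa

38.16


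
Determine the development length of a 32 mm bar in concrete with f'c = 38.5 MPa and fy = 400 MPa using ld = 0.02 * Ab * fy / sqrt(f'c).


Ab = pi * 32^2 / 4 = 804.248 mm2
ld = 0.02 * 804.248 * 400 / sqrt(38.5)
= 1036.9 mm

1036.9


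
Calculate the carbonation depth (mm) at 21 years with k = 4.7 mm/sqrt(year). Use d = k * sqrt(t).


depth = k * sqrt(t)
= 4.7 * sqrt(21)
= 21.54 mm

21.54


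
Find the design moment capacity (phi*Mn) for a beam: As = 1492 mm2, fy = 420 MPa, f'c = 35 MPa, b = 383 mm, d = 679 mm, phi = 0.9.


a = As * fy / (0.85 * f'c * b)
= 1492 * 420 / (0.85 * 35 * 383)
= 54.9962 mm
Mn = As * fy * (d - a/2) / 10^6
= 408.2572 kN-m
phi*Mn = 0.9 * 408.2572 = 367.43 kN-m

367.43


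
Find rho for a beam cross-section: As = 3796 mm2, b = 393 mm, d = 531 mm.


rho = As / (b * d)
= 3796 / (393 * 531)
= 0.0182

0.0182


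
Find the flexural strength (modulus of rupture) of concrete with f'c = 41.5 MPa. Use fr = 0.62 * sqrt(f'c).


fr = 0.62 * sqrt(41.5)
= 3.994 MPa

3.994


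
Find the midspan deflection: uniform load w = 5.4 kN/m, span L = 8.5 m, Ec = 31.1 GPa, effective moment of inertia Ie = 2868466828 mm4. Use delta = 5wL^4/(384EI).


Convert: L = 8.5 m = 8500 mm, Ec = 31.1 GPa = 31100 MPa
delta = 5 * 5.4 * 8500^4 / (384 * 31100 * 2868466828)
= 4.11 mm

4.11


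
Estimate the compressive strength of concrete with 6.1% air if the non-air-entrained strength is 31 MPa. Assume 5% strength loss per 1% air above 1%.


Strength loss = (6.1 - 1) * 5 = 25.5%
f'c = 31 * (1 - 25.5/100)
= 23.09 MPa

23.09


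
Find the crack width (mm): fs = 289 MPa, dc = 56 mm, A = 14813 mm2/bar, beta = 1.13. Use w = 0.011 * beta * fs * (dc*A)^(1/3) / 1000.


w = 0.011 * beta * fs * (dc * A)^(1/3) / 1000
= 0.011 * 1.13 * 289 * (56 * 14813)^(1/3) / 1000
= 0.338 mm

0.338


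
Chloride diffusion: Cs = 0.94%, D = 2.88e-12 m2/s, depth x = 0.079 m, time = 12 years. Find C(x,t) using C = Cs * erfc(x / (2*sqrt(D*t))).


t_seconds = 12 * 365.25 * 24 * 3600 = 378691200.0 s
arg = 0.079 / (2 * sqrt(2.88e-12 * 378691200.0))
= 1.1961
erfc(1.1961) = 0.0907
C = 0.94 * 0.0907 = 0.0853%

0.0853


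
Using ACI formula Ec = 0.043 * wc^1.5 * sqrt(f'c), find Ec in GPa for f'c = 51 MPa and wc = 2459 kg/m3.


Ec = 0.043 * 2459^1.5 * sqrt(51) / 1000
= 37.44 GPa

37.44
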